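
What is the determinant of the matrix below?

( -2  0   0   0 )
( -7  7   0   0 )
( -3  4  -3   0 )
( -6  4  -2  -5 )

The matrix is lower triangular, so the determinant is the product of the diagonal entries:
det = (-2) · (7) · (-3) · (-5) = -210

The determinant is -210.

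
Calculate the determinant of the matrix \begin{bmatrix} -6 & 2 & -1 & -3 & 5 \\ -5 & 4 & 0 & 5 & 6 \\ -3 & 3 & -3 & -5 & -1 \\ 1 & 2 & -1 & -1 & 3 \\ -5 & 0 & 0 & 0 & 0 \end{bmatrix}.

-150

Expand along row 5 (it has 4 zeros):
  + (-5) · M_51   where M_51 = det([2 -1 -3 5; 4 0 5 6; 3 -3 -5 -1; 2 -1 -1 3]) = 30
det = (+1)·(-5)·(30) = -150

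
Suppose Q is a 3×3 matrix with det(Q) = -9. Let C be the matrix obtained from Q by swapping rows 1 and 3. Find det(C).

|C| = 9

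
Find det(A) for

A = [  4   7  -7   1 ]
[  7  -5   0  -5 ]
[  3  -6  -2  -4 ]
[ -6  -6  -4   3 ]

Expand along row 2 (it has 1 zero):
  − (7) · M_21   where M_21 = det([7 -7 1; -6 -2 -4; -6 -4 3]) = -436
  + (-5) · M_22   where M_22 = det([4 -7 1; 3 -2 -4; -6 -4 3]) = -217
  + (-5) · M_24   where M_24 = det([4 7 -7; 3 -6 -2; -6 -6 -4]) = 594
det = (-1)·(7)·(-436) + (+1)·(-5)·(-217) + (+1)·(-5)·(594) = 1167

1167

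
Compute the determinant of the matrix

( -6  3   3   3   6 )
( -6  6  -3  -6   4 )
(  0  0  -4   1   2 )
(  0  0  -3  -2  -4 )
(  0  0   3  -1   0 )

-396

The matrix is block upper-triangular with a 2×2 block and a 3×3 block on the diagonal, so its determinant equals the product of the determinants of the diagonal blocks.
det of the 2×2 block = -18
det of the 3×3 block = 22
det = (-18)·(22) = -396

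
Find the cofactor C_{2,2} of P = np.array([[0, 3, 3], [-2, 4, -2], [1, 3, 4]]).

-3

Delete row 2 and column 2; the remaining 2×2 submatrix is [0 3; 1 4].
Its determinant is 0·4 − 3·1 = -3.
The cofactor carries sign (−1)^(2+2) = +1, so C_{2,2} = +(-3) = -3.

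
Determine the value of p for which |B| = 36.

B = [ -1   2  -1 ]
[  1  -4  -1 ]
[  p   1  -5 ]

p = -8

Expanding along the row containing p, det(B) is linear in p: det(B) = (-6)·p + (-12).
Set (-6)·p + (-12) = 36  ⇒  (-6)·p = 48  ⇒  p = -8.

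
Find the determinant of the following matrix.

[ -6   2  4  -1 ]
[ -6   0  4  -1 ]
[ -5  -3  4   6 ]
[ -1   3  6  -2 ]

Expand along row 2 (it has 1 zero):
  − (-6) · M_21   where M_21 = det([2 4 -1; -3 4 6; 3 6 -2]) = -10
  − (4) · M_23   where M_23 = det([-6 2 -1; -5 -3 6; -1 3 -2]) = 58
  + (-1) · M_24   where M_24 = det([-6 2 4; -5 -3 4; -1 3 6]) = 160
det = (-1)·(-6)·(-10) + (-1)·(4)·(58) + (+1)·(-1)·(160) = -452

-452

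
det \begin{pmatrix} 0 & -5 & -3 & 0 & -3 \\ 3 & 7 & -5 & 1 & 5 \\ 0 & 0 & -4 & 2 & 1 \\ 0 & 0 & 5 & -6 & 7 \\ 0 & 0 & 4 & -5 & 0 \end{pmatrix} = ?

The matrix is block upper-triangular with a 2×2 block and a 3×3 block on the diagonal, so its determinant equals the product of the determinants of the diagonal blocks.
det of the 2×2 block = 15
det of the 3×3 block = -85
det = (15)·(-85) = -1275

-1275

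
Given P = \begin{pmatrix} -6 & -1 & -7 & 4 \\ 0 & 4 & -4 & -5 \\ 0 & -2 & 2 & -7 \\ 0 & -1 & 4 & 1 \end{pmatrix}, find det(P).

-684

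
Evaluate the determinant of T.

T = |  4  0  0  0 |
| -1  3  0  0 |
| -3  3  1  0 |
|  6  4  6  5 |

60

T is lower triangular, so det(T) is the product of the diagonal entries:
det = (4) · (3) · (1) · (5) = 60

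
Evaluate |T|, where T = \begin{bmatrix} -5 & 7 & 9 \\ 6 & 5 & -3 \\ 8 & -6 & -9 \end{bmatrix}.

Expand along column 1:
  + (-5) · |5 -3; -6 -9| = (-5)·(-45 − 18) = 315
  − 6 · |7 9; -6 -9| = −6·(-63 − (-54)) = 54
  + 8 · |7 9; 5 -3| = 8·(-21 − 45) = -528
Sum: (315) + (54) + (-528) = -159

det(T) = -159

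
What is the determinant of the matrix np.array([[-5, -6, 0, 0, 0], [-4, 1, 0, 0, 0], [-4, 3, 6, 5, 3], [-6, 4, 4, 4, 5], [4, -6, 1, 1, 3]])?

The matrix is block lower-triangular with a 2×2 block and a 3×3 block on the diagonal, so its determinant equals the product of the determinants of the diagonal blocks.
det of the 2×2 block = -29
det of the 3×3 block = 7
det = (-29)·(7) = -203

The determinant is -203.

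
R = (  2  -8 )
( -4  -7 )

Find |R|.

|R| = -46

det(R) = 2·(-7) − (-8)·(-4) = -14 − 32 = -46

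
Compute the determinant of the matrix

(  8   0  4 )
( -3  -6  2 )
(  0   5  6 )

Expand along row 1:
  + 8 · |-6 2; 5 6| = 8·(-36 − 10) = -368
  + 4 · |-3 -6; 0 5| = 4·(-15 − 0) = -60
Sum: (-368) + (-60) = -428

The determinant is -428.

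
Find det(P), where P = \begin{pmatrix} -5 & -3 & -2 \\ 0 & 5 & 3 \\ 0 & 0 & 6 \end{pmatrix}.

-150

P is upper triangular, so det(P) is the product of the diagonal entries:
det = (-5) · (5) · (6) = -150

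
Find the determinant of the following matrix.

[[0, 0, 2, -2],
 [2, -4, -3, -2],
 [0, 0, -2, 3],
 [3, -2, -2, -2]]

The determinant is -16.

Expand along row 1 (it has 2 zeros):
  + (2) · M_13   where M_13 = det([2 -4 -2; 0 0 3; 3 -2 -2]) = -24
  − (-2) · M_14   where M_14 = det([2 -4 -3; 0 0 -2; 3 -2 -2]) = 16
det = (+1)·(2)·(-24) + (-1)·(-2)·(16) = -16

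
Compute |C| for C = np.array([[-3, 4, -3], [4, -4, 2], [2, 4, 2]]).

Expand along row 1:
  + (-3) · |-4 2; 4 2| = (-3)·(-8 − 8) = 48
  − 4 · |4 2; 2 2| = −4·(8 − 4) = -16
  + (-3) · |4 -4; 2 4| = (-3)·(16 − (-8)) = -72
Sum: (48) + (-16) + (-72) = -40

det(C) = -40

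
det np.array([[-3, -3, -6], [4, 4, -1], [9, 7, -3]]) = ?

The determinant is 54.

Expand along row 1:
  + (-3) · |4 -1; 7 -3| = (-3)·(-12 − (-7)) = 15
  − (-3) · |4 -1; 9 -3| = −(-3)·(-12 − (-9)) = -9
  + (-6) · |4 4; 9 7| = (-6)·(28 − 36) = 48
Sum: (15) + (-9) + (48) = 54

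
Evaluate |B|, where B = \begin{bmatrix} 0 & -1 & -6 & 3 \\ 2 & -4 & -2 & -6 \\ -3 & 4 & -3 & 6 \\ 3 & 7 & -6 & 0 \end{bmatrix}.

|B| = -882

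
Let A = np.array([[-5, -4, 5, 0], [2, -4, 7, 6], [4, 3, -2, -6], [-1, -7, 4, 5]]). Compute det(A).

Expand along row 1 (it has 1 zero):
  + (-5) · M_11   where M_11 = det([-4 7 6; 3 -2 -6; -7 4 5]) = 121
  − (-4) · M_12   where M_12 = det([2 7 6; 4 -2 -6; -1 4 5]) = 14
  + (5) · M_13   where M_13 = det([2 -4 6; 4 3 -6; -1 -7 5]) = -148
det = (+1)·(-5)·(121) + (-1)·(-4)·(14) + (+1)·(5)·(-148) = -1289

det(A) = -1289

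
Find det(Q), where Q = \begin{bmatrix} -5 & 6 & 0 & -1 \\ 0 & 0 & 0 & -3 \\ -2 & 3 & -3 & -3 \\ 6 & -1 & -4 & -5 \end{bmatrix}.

243

Expand along row 2 (it has 3 zeros):
  + (-3) · M_24   where M_24 = det([-5 6 0; -2 3 -3; 6 -1 -4]) = -81
det = (+1)·(-3)·(-81) = 243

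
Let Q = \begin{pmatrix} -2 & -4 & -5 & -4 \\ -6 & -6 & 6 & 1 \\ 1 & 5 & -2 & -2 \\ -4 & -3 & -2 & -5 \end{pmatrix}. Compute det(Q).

Expand along row 1:
  + (-2) · M_11   where M_11 = det([-6 6 1; 5 -2 -2; -3 -2 -5]) = 134
  − (-4) · M_12   where M_12 = det([-6 6 1; 1 -2 -2; -4 -2 -5]) = 32
  + (-5) · M_13   where M_13 = det([-6 -6 1; 1 5 -2; -4 -3 -5]) = 125
  − (-4) · M_14   where M_14 = det([-6 -6 6; 1 5 -2; -4 -3 -2]) = 138
det = (+1)·(-2)·(134) + (-1)·(-4)·(32) + (+1)·(-5)·(125) + (-1)·(-4)·(138) = -213

The determinant is -213.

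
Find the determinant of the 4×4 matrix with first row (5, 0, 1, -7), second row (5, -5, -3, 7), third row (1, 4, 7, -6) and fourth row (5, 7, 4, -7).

-2193

Expand along row 1 (it has 1 zero):
  + (5) · M_11   where M_11 = det([-5 -3 7; 4 7 -6; 7 4 -7]) = -64
  + (1) · M_13   where M_13 = det([5 -5 7; 1 4 -6; 5 7 -7]) = 94
  − (-7) · M_14   where M_14 = det([5 -5 -3; 1 4 7; 5 7 4]) = -281
det = (+1)·(5)·(-64) + (+1)·(1)·(94) + (-1)·(-7)·(-281) = -2193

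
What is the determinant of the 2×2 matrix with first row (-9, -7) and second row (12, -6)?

138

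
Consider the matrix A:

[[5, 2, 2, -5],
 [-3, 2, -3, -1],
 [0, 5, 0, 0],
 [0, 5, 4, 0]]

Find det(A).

Expand along row 3 (it has 3 zeros):
  − (5) · M_32   where M_32 = det([5 2 -5; -3 -3 -1; 0 4 0]) = 80
det = (-1)·(5)·(80) = -400

-400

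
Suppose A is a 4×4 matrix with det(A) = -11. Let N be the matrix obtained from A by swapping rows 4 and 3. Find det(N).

Swapping two rows multiplies the determinant by −1.
det(N) = (-1)·(-11) = 11

The determinant is 11.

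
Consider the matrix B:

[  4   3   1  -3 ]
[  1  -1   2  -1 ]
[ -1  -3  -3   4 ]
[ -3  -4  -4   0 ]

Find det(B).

det(B) = -195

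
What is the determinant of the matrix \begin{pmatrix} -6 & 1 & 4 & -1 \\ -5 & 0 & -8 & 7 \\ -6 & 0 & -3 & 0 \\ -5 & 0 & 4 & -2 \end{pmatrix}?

Expand along column 2 (it has 3 zeros):
  − (1) · M_12   where M_12 = det([-5 -8 7; -6 -3 0; -5 4 -2]) = -207
det = (-1)·(1)·(-207) = 207

207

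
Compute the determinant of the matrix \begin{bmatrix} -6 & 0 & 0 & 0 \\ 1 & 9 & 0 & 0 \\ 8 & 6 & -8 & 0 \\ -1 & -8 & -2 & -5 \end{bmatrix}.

-2160

The matrix is lower triangular, so the determinant is the product of the diagonal entries:
det = (-6) · (9) · (-8) · (-5) = -2160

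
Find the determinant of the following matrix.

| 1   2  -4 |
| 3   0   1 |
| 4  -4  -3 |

78

Expand along row 2:
  − 3 · |2 -4; -4 -3| = −3·(-6 − 16) = 66
  − 1 · |1 2; 4 -4| = −1·(-4 − 8) = 12
Sum: (66) + (12) = 78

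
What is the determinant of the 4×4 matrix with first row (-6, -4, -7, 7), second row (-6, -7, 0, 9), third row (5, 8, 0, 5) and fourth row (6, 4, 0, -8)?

1666

Expand along column 3 (it has 3 zeros):
  + (-7) · M_13   where M_13 = det([-6 -7 9; 5 8 5; 6 4 -8]) = -238
det = (+1)·(-7)·(-238) = 1666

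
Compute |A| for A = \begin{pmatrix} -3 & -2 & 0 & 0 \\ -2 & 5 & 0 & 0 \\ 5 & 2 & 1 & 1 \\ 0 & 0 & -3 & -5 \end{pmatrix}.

det(A) = 38

A is block lower-triangular with a 2×2 block and a 2×2 block on the diagonal, so its determinant equals the product of the determinants of the diagonal blocks.
det of the 2×2 block = -19
det of the 2×2 block = -2
det = (-19)·(-2) = 38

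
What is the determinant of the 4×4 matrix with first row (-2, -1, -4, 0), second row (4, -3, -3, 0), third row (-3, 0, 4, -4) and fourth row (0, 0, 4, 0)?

160

Expand along row 4 (it has 3 zeros):
  − (4) · M_43   where M_43 = det([-2 -1 0; 4 -3 0; -3 0 -4]) = -40
det = (-1)·(4)·(-40) = 160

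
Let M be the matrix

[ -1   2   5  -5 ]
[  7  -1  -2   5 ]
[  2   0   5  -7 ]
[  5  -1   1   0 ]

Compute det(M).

-52

Expand along row 3 (it has 1 zero):
  + (2) · M_31   where M_31 = det([2 5 -5; -1 -2 5; -1 1 0]) = -20
  + (5) · M_33   where M_33 = det([-1 2 -5; 7 -1 5; 5 -1 0]) = 55
  − (-7) · M_34   where M_34 = det([-1 2 5; 7 -1 -2; 5 -1 1]) = -41
det = (+1)·(2)·(-20) + (+1)·(5)·(55) + (-1)·(-7)·(-41) = -52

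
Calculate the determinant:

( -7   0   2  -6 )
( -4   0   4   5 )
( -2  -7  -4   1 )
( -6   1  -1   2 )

-2445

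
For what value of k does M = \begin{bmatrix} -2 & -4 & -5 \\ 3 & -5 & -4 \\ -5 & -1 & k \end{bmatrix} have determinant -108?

k = -8

Expanding along the column containing k, det(M) is linear in k: det(M) = (22)·k + (68).
Set (22)·k + (68) = -108  ⇒  (22)·k = -176  ⇒  k = -8.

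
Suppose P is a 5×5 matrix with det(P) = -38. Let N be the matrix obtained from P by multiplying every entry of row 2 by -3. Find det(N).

114

Scaling one row by -3 multiplies the determinant by -3.
det(N) = (-3)·(-38) = 114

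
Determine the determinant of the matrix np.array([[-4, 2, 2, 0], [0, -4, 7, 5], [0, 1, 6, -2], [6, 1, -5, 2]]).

928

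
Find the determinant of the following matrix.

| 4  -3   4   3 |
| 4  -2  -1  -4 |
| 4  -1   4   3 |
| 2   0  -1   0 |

Expand along row 4 (it has 2 zeros):
  − (2) · M_41   where M_41 = det([-3 4 3; -2 -1 -4; -1 4 3]) = -26
  − (-1) · M_43   where M_43 = det([4 -3 3; 4 -2 -4; 4 -1 3]) = 56
det = (-1)·(2)·(-26) + (-1)·(-1)·(56) = 108

108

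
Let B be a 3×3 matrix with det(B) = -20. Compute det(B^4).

det(B^4) = (det B)^4 = (-20)^4 = 160000

160000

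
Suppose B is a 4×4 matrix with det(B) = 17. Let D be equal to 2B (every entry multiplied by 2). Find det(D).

|D| = 272

For a 4×4 matrix, det(2B) = 2^4·det(B) = 16·det(B).
det(D) = (16)·(17) = 272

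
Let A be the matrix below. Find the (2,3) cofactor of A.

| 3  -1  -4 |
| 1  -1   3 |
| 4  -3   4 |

The cofactor is 5.

Delete row 2 and column 3; the remaining 2×2 submatrix is [3 -1; 4 -3].
Its determinant is 3·(-3) − (-1)·4 = -5.
The cofactor carries sign (−1)^(2+3) = −1, so C_{2,3} = −(-5) = 5.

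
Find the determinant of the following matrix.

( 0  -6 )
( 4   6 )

det = 0·6 − (-6)·4 = 0 − (-24) = 24

24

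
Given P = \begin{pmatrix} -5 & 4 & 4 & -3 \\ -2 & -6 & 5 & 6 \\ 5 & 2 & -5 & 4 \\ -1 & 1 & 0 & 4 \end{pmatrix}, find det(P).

Expand along row 4 (it has 1 zero):
  − (-1) · M_41   where M_41 = det([4 4 -3; -6 5 6; 2 -5 4]) = 284
  + (1) · M_42   where M_42 = det([-5 4 -3; -2 5 6; 5 -5 4]) = -53
  + (4) · M_44   where M_44 = det([-5 4 4; -2 -6 5; 5 2 -5]) = 64
det = (-1)·(-1)·(284) + (+1)·(1)·(-53) + (+1)·(4)·(64) = 487

|P| = 487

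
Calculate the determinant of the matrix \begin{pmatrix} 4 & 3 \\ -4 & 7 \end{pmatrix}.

det = 4·7 − 3·(-4) = 28 − (-12) = 40

40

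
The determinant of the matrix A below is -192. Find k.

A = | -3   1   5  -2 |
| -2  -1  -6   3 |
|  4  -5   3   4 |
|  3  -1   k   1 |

Expanding along the column containing k, det(A) is linear in k: det(A) = (41)·k + (54).
Set (41)·k + (54) = -192  ⇒  (41)·k = -246  ⇒  k = -6.

-6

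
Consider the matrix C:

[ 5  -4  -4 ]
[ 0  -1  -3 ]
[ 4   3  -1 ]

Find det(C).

82

Expand along column 1:
  + 5 · |-1 -3; 3 -1| = 5·(1 − (-9)) = 50
  + 4 · |-4 -4; -1 -3| = 4·(12 − 4) = 32
Sum: (50) + (32) = 82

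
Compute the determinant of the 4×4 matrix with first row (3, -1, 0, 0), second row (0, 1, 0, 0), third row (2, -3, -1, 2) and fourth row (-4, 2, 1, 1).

The matrix is block lower-triangular with a 2×2 block and a 2×2 block on the diagonal, so its determinant equals the product of the determinants of the diagonal blocks.
det of the 2×2 block = 3
det of the 2×2 block = -3
det = (3)·(-3) = -9

-9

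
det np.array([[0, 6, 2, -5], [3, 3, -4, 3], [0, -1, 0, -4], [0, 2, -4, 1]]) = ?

390

Expand along column 1 (it has 3 zeros):
  − (3) · M_21   where M_21 = det([6 2 -5; -1 0 -4; 2 -4 1]) = -130
det = (-1)·(3)·(-130) = 390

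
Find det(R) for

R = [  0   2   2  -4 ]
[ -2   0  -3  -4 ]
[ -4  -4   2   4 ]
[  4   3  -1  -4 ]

-128

Expand along row 1 (it has 1 zero):
  − (2) · M_12   where M_12 = det([-2 -3 -4; -4 2 4; 4 -1 -4]) = 24
  + (2) · M_13   where M_13 = det([-2 0 -4; -4 -4 4; 4 3 -4]) = -24
  − (-4) · M_14   where M_14 = det([-2 0 -3; -4 -4 2; 4 3 -1]) = -8
det = (-1)·(2)·(24) + (+1)·(2)·(-24) + (-1)·(-4)·(-8) = -128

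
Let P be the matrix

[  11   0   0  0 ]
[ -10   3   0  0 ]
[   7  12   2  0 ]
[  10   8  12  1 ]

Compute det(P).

66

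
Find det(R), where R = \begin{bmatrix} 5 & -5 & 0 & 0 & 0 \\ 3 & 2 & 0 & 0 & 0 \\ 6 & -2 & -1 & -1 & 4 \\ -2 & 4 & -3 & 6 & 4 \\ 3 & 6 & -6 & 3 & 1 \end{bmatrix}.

The determinant is 3375.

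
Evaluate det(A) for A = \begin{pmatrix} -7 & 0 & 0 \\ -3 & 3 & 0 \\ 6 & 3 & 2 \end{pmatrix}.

The determinant is -42.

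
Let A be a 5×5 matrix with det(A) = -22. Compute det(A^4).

det(A^4) = (det A)^4 = (-22)^4 = 234256

234256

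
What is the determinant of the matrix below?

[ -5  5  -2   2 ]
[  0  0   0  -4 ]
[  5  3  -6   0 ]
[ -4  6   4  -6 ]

The determinant is 1216.

Expand along row 2 (it has 3 zeros):
  + (-4) · M_24   where M_24 = det([-5 5 -2; 5 3 -6; -4 6 4]) = -304
det = (+1)·(-4)·(-304) = 1216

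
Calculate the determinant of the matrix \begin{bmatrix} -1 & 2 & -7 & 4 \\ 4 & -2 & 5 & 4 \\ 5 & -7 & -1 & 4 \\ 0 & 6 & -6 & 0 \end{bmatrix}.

-1512

Expand along row 4 (it has 2 zeros):
  + (6) · M_42   where M_42 = det([-1 -7 4; 4 5 4; 5 -1 4]) = -168
  − (-6) · M_43   where M_43 = det([-1 2 4; 4 -2 4; 5 -7 4]) = -84
det = (+1)·(6)·(-168) + (-1)·(-6)·(-84) = -1512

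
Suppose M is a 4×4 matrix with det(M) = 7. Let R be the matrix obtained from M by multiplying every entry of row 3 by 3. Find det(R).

Scaling one row by 3 multiplies the determinant by 3.
det(R) = (3)·(7) = 21

|R| = 21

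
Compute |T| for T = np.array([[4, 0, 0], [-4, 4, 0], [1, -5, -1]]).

|T| = -16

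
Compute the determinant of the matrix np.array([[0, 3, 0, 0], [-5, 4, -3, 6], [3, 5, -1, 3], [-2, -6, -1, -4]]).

249

Expand along row 1 (it has 3 zeros):
  − (3) · M_12   where M_12 = det([-5 -3 6; 3 -1 3; -2 -1 -4]) = -83
det = (-1)·(3)·(-83) = 249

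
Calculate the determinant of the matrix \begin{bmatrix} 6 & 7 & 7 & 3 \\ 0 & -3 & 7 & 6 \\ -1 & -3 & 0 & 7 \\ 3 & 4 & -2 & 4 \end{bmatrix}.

Expand along row 2 (it has 1 zero):
  + (-3) · M_22   where M_22 = det([6 7 3; -1 0 7; 3 -2 4]) = 265
  − (7) · M_23   where M_23 = det([6 7 3; -1 -3 7; 3 4 4]) = -50
  + (6) · M_24   where M_24 = det([6 7 7; -1 -3 0; 3 4 -2]) = 57
det = (+1)·(-3)·(265) + (-1)·(7)·(-50) + (+1)·(6)·(57) = -103

-103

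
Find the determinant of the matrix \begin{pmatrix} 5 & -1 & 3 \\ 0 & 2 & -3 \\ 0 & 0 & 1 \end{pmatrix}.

The matrix is upper triangular, so the determinant is the product of the diagonal entries:
det = (5) · (2) · (1) = 10

10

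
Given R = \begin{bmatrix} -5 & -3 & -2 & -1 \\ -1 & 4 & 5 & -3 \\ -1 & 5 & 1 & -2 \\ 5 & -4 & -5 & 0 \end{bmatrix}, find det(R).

-581

Expand along row 4 (it has 1 zero):
  − (5) · M_41   where M_41 = det([-3 -2 -1; 4 5 -3; 5 1 -2]) = 56
  + (-4) · M_42   where M_42 = det([-5 -2 -1; -1 5 -3; -1 1 -2]) = 29
  − (-5) · M_43   where M_43 = det([-5 -3 -1; -1 4 -3; -1 5 -2]) = -37
det = (-1)·(5)·(56) + (+1)·(-4)·(29) + (-1)·(-5)·(-37) = -581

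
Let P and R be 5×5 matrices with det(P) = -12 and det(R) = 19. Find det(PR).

det(PR) = det(P)·det(R) = (-12)·(19) = -228

-228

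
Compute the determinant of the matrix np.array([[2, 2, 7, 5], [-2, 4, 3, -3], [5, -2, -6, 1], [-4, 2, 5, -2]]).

Expand along row 1:
  + (2) · M_11   where M_11 = det([4 3 -3; -2 -6 1; 2 5 -2]) = 16
  − (2) · M_12   where M_12 = det([-2 3 -3; 5 -6 1; -4 5 -2]) = 1
  + (7) · M_13   where M_13 = det([-2 4 -3; 5 -2 1; -4 2 -2]) = 14
  − (5) · M_14   where M_14 = det([-2 4 3; 5 -2 -6; -4 2 5]) = -2
det = (+1)·(2)·(16) + (-1)·(2)·(1) + (+1)·(7)·(14) + (-1)·(5)·(-2) = 138

138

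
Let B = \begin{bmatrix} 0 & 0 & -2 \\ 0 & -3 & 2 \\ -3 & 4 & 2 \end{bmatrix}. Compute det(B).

18

Expand along row 1:
  + (-2) · |0 -3; -3 4| = (-2)·(0 − 9) = 18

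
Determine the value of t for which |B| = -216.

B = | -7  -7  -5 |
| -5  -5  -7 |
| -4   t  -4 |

t = 5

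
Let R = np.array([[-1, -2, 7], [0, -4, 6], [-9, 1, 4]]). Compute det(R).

det(R) = -122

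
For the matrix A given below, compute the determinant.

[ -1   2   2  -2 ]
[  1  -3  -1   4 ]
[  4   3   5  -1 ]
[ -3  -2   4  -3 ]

Expand along row 1:
  + (-1) · M_11   where M_11 = det([-3 -1 4; 3 5 -1; -2 4 -3]) = 110
  − (2) · M_12   where M_12 = det([1 -1 4; 4 5 -1; -3 4 -3]) = 98
  + (2) · M_13   where M_13 = det([1 -3 4; 4 3 -1; -3 -2 -3]) = -52
  − (-2) · M_14   where M_14 = det([1 -3 -1; 4 3 5; -3 -2 4]) = 114
det = (+1)·(-1)·(110) + (-1)·(2)·(98) + (+1)·(2)·(-52) + (-1)·(-2)·(114) = -182

|A| = -182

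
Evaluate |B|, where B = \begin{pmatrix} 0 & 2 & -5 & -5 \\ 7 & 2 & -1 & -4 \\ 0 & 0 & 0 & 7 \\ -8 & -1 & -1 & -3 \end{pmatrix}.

det(B) = 105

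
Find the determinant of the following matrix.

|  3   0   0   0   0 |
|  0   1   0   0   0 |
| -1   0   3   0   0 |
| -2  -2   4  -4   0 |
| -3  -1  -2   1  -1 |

36

The matrix is lower triangular, so the determinant is the product of the diagonal entries:
det = (3) · (1) · (3) · (-4) · (-1) = 36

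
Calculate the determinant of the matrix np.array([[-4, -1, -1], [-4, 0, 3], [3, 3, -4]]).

The determinant is 55.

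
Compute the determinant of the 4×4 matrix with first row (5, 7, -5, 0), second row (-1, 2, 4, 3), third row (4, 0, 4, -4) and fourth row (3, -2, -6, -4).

The determinant is 284.

Expand along row 1 (it has 1 zero):
  + (5) · M_11   where M_11 = det([2 4 3; 0 4 -4; -2 -6 -4]) = -24
  − (7) · M_12   where M_12 = det([-1 4 3; 4 4 -4; 3 -6 -4]) = -52
  + (-5) · M_13   where M_13 = det([-1 2 3; 4 0 -4; 3 -2 -4]) = -8
det = (+1)·(5)·(-24) + (-1)·(7)·(-52) + (+1)·(-5)·(-8) = 284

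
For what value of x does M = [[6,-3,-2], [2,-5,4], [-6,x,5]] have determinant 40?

x = -1

Expanding along the column containing x, det(M) is linear in x: det(M) = (-28)·x + (12).
Set (-28)·x + (12) = 40  ⇒  (-28)·x = 28  ⇒  x = -1.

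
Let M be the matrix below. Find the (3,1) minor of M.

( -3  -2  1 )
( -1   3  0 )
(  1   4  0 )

-3

Delete row 3 and column 1; the remaining 2×2 submatrix is [-2 1; 3 0].
Its determinant is (-2)·0 − 1·3 = -3.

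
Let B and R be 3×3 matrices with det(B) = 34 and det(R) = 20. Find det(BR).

680

det(BR) = det(B)·det(R) = (34)·(20) = 680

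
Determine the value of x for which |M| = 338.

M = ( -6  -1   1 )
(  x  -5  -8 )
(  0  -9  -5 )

-4

Expanding along the column containing x, det(M) is linear in x: det(M) = (-14)·x + (282).
Set (-14)·x + (282) = 338  ⇒  (-14)·x = 56  ⇒  x = -4.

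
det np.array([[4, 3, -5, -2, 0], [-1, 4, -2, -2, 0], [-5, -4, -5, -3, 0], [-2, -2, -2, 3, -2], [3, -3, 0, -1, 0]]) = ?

The determinant is 1016.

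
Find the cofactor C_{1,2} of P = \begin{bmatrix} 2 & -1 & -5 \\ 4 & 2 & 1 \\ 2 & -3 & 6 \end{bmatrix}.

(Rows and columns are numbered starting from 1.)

Delete row 1 and column 2; the remaining 2×2 submatrix is [4 1; 2 6].
Its determinant is 4·6 − 1·2 = 22.
The cofactor carries sign (−1)^(1+2) = −1, so C_{1,2} = −(22) = -22.

-22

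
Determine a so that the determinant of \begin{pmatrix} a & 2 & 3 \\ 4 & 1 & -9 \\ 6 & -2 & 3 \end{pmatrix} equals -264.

Expanding along the row containing a, det(M) is linear in a: det(M) = (-15)·a + (-174).
Set (-15)·a + (-174) = -264  ⇒  (-15)·a = -90  ⇒  a = 6.

6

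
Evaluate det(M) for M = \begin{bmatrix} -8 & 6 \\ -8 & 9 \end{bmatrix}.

The determinant is -24.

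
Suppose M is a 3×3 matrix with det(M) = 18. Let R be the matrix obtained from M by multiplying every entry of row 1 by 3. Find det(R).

Scaling one row by 3 multiplies the determinant by 3.
det(R) = (3)·(18) = 54

|R| = 54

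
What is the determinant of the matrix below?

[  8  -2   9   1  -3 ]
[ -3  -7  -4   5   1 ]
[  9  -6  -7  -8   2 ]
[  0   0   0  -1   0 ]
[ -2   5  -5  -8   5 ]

Expand along row 4 (it has 4 zeros):
  + (-1) · M_44   where M_44 = det([8 -2 9 -3; -3 -7 -4 1; 9 -6 -7 2; -2 5 -5 5]) = 3308
det = (+1)·(-1)·(3308) = -3308

-3308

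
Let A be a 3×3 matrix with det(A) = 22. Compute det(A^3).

10648

det(A^3) = (det A)^3 = (22)^3 = 10648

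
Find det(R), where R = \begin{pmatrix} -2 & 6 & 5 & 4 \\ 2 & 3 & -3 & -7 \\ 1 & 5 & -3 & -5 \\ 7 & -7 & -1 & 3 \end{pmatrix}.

The determinant is 808.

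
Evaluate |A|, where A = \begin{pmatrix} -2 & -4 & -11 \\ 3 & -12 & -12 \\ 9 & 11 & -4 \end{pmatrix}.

-1527

Expand along row 1:
  + (-2) · |-12 -12; 11 -4| = (-2)·(48 − (-132)) = -360
  − (-4) · |3 -12; 9 -4| = −(-4)·(-12 − (-108)) = 384
  + (-11) · |3 -12; 9 11| = (-11)·(33 − (-108)) = -1551
Sum: (-360) + (384) + (-1551) = -1527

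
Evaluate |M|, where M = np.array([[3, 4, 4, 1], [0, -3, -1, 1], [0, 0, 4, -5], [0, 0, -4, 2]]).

108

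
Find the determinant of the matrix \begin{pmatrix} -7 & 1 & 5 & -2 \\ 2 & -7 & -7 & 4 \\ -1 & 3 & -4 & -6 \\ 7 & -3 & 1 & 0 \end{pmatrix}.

Expand along row 4 (it has 1 zero):
  − (7) · M_41   where M_41 = det([1 5 -2; -7 -7 4; 3 -4 -6]) = -190
  + (-3) · M_42   where M_42 = det([-7 5 -2; 2 -7 4; -1 -4 -6]) = -336
  − (1) · M_43   where M_43 = det([-7 1 -2; 2 -7 4; -1 3 -6]) = -200
det = (-1)·(7)·(-190) + (+1)·(-3)·(-336) + (-1)·(1)·(-200) = 2538

The determinant is 2538.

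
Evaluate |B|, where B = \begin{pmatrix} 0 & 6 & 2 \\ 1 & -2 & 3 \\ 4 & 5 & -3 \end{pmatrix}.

Expand along column 1:
  − 1 · |6 2; 5 -3| = −1·(-18 − 10) = 28
  + 4 · |6 2; -2 3| = 4·(18 − (-4)) = 88
Sum: (28) + (88) = 116

|B| = 116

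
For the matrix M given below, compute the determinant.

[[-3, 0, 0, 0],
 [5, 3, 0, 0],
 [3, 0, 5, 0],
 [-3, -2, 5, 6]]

det(M) = -270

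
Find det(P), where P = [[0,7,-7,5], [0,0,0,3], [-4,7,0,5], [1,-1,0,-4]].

Expand along row 2 (it has 3 zeros):
  + (3) · M_24   where M_24 = det([0 7 -7; -4 7 0; 1 -1 0]) = 21
det = (+1)·(3)·(21) = 63

|P| = 63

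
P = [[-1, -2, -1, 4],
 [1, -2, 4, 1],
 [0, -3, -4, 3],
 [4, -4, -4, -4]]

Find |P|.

Expand along row 3 (it has 1 zero):
  − (-3) · M_32   where M_32 = det([-1 -1 4; 1 4 1; 4 -4 -4]) = -76
  + (-4) · M_33   where M_33 = det([-1 -2 4; 1 -2 1; 4 -4 -4]) = -12
  − (3) · M_34   where M_34 = det([-1 -2 -1; 1 -2 4; 4 -4 -4]) = -68
det = (-1)·(-3)·(-76) + (+1)·(-4)·(-12) + (-1)·(3)·(-68) = 24

The determinant is 24.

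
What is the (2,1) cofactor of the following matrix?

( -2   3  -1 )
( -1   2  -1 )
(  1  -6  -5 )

21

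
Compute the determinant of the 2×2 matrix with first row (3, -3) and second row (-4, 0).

det = 3·0 − (-3)·(-4) = 0 − 12 = -12

The determinant is -12.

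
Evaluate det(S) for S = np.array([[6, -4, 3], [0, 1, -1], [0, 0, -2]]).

The determinant is -12.

S is upper triangular, so det(S) is the product of the diagonal entries:
det = (6) · (1) · (-2) = -12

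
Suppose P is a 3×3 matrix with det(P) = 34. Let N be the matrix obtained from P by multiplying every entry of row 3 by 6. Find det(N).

Scaling one row by 6 multiplies the determinant by 6.
det(N) = (6)·(34) = 204

204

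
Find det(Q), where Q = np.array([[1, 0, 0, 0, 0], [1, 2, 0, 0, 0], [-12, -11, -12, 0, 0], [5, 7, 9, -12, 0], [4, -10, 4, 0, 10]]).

Q is lower triangular, so det(Q) is the product of the diagonal entries:
det = (1) · (2) · (-12) · (-12) · (10) = 2880

2880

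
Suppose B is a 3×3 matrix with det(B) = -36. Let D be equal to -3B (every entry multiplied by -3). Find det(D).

972

For a 3×3 matrix, det(-3B) = (-3)^3·det(B) = -27·det(B).
det(D) = (-27)·(-36) = 972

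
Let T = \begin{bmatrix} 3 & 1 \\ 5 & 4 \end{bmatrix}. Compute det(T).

det(T) = 3·4 − 1·5 = 12 − 5 = 7

The determinant is 7.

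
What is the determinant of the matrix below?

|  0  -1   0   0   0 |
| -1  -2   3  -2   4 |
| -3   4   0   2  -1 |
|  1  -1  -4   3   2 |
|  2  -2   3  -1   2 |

Expand along row 1 (it has 4 zeros):
  − (-1) · M_12   where M_12 = det([-1 3 -2 4; -3 0 2 -1; 1 -4 3 2; 2 3 -1 2]) = -204
det = (-1)·(-1)·(-204) = -204

-204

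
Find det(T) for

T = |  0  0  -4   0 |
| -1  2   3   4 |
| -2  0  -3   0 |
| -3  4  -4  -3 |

det(T) = 176

Expand along row 1 (it has 3 zeros):
  + (-4) · M_13   where M_13 = det([-1 2 4; -2 0 0; -3 4 -3]) = -44
det = (+1)·(-4)·(-44) = 176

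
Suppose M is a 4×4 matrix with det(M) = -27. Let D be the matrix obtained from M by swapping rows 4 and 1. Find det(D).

Swapping two rows multiplies the determinant by −1.
det(D) = (-1)·(-27) = 27

|D| = 27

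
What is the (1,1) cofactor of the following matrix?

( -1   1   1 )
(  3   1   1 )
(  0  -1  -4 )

Delete row 1 and column 1; the remaining 2×2 submatrix is [1 1; -1 -4].
Its determinant is 1·(-4) − 1·(-1) = -3.
The cofactor carries sign (−1)^(1+1) = +1, so C_{1,1} = +(-3) = -3.

-3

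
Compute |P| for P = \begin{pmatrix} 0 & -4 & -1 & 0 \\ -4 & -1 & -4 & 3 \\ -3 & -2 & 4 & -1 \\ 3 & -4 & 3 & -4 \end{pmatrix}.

|P| = 143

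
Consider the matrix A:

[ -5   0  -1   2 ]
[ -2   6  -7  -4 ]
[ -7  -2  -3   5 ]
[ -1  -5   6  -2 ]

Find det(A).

-717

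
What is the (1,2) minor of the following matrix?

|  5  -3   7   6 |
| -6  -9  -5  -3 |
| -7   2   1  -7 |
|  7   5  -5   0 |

Delete row 1 and column 2; the remaining 3×3 submatrix is [-6 -5 -3; -7 1 -7; 7 -5 0].
Its determinant is 371.

The minor is 371.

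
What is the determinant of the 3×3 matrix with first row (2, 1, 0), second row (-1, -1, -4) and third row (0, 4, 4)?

28

Expand along column 1:
  + 2 · |-1 -4; 4 4| = 2·(-4 − (-16)) = 24
  − (-1) · |1 0; 4 4| = −(-1)·(4 − 0) = 4
Sum: (24) + (4) = 28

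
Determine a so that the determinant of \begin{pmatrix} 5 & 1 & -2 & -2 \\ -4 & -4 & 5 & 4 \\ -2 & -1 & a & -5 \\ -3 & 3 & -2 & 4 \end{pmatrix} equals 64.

Expanding along the column containing a, det(B) is linear in a: det(B) = (-88)·a + (64).
Set (-88)·a + (64) = 64  ⇒  (-88)·a = 0  ⇒  a = 0.

a = 0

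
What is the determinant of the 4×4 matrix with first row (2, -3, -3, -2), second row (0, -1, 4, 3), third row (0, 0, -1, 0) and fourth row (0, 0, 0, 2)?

4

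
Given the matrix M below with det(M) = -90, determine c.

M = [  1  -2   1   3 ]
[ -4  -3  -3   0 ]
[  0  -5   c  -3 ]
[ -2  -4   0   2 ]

Expanding along the column containing c, det(M) is linear in c: det(M) = (8)·c + (-122).
Set (8)·c + (-122) = -90  ⇒  (8)·c = 32  ⇒  c = 4.

c = 4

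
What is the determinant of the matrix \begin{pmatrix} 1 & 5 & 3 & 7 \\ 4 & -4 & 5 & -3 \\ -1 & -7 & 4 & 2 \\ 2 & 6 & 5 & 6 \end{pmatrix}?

562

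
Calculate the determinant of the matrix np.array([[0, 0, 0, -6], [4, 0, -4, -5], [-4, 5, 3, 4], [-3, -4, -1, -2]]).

Expand along row 1 (it has 3 zeros):
  − (-6) · M_14   where M_14 = det([4 0 -4; -4 5 3; -3 -4 -1]) = -96
det = (-1)·(-6)·(-96) = -576

-576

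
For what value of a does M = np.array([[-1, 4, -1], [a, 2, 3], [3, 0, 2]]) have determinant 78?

-5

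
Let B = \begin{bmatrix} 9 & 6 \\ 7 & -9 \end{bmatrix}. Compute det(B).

det(B) = 9·(-9) − 6·7 = -81 − 42 = -123

-123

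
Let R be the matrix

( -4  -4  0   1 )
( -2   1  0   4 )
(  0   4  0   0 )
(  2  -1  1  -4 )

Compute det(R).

Expand along row 3 (it has 3 zeros):
  − (4) · M_32   where M_32 = det([-4 0 1; -2 0 4; 2 1 -4]) = 14
det = (-1)·(4)·(14) = -56

-56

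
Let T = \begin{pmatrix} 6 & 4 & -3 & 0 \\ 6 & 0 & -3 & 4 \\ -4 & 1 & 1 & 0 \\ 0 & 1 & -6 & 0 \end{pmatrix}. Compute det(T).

det(T) = -504

Expand along column 4 (it has 3 zeros):
  + (4) · M_24   where M_24 = det([6 4 -3; -4 1 1; 0 1 -6]) = -126
det = (+1)·(4)·(-126) = -504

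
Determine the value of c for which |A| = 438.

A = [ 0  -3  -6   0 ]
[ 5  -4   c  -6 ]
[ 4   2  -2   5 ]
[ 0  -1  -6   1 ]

Expanding along the row containing c, det(A) is linear in c: det(A) = (-12)·c + (402).
Set (-12)·c + (402) = 438  ⇒  (-12)·c = 36  ⇒  c = -3.

-3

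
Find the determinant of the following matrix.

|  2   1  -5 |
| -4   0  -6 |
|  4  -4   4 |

-136

Expand along column 2:
  − 1 · |-4 -6; 4 4| = −1·(-16 − (-24)) = -8
  − (-4) · |2 -5; -4 -6| = −(-4)·(-12 − 20) = -128
Sum: (-8) + (-128) = -136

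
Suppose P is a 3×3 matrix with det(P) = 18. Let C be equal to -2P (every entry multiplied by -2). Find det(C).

For a 3×3 matrix, det(-2P) = (-2)^3·det(P) = -8·det(P).
det(C) = (-8)·(18) = -144

The determinant is -144.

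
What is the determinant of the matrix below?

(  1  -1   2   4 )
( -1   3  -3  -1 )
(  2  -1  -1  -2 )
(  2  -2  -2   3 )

-93

Expand along row 1:
  + (1) · M_11   where M_11 = det([3 -3 -1; -1 -1 -2; -2 -2 3]) = -42
  − (-1) · M_12   where M_12 = det([-1 -3 -1; 2 -1 -2; 2 -2 3]) = 39
  + (2) · M_13   where M_13 = det([-1 3 -1; 2 -1 -2; 2 -2 3]) = -21
  − (4) · M_14   where M_14 = det([-1 3 -3; 2 -1 -1; 2 -2 -2]) = 12
det = (+1)·(1)·(-42) + (-1)·(-1)·(39) + (+1)·(2)·(-21) + (-1)·(4)·(12) = -93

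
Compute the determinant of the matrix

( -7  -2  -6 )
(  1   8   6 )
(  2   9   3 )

234

Expand along column 1:
  + (-7) · |8 6; 9 3| = (-7)·(24 − 54) = 210
  − 1 · |-2 -6; 9 3| = −1·(-6 − (-54)) = -48
  + 2 · |-2 -6; 8 6| = 2·(-12 − (-48)) = 72
Sum: (210) + (-48) + (72) = 234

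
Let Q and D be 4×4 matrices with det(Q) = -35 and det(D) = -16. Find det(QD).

det(QD) = det(Q)·det(D) = (-35)·(-16) = 560

|QD| = 560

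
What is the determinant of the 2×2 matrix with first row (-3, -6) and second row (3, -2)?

24

det = (-3)·(-2) − (-6)·3 = 6 − (-18) = 24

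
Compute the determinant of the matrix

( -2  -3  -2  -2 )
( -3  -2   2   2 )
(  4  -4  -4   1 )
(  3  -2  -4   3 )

-270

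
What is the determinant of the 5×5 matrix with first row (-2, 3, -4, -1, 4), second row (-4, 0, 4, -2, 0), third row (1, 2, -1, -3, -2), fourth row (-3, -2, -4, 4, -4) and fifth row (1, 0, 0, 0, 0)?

The determinant is 24.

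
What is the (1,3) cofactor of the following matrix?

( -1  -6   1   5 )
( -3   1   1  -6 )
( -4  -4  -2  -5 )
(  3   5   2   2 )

Delete row 1 and column 3; the remaining 3×3 submatrix is [-3 1 -6; -4 -4 -5; 3 5 2].
Its determinant is -10.
The cofactor carries sign (−1)^(1+3) = +1, so C_{1,3} = +(-10) = -10.

The cofactor is -10.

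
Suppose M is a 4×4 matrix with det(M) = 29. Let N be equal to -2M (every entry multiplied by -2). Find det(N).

For a 4×4 matrix, det(-2M) = (-2)^4·det(M) = 16·det(M).
det(N) = (16)·(29) = 464

The determinant is 464.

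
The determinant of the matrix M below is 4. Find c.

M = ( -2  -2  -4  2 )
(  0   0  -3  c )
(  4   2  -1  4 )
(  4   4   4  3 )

Expanding along the column containing c, det(M) is linear in c: det(M) = (-16)·c + (84).
Set (-16)·c + (84) = 4  ⇒  (-16)·c = -80  ⇒  c = 5.

c = 5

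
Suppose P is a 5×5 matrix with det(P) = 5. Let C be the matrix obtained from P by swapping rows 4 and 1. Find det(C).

Swapping two rows multiplies the determinant by −1.
det(C) = (-1)·(5) = -5

|C| = -5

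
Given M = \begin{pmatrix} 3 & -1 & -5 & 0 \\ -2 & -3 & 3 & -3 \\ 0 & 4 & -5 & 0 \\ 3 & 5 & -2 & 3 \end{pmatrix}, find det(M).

-201

Expand along row 3 (it has 2 zeros):
  − (4) · M_32   where M_32 = det([3 -5 0; -2 3 -3; 3 -2 3]) = 24
  + (-5) · M_33   where M_33 = det([3 -1 0; -2 -3 -3; 3 5 3]) = 21
det = (-1)·(4)·(24) + (+1)·(-5)·(21) = -201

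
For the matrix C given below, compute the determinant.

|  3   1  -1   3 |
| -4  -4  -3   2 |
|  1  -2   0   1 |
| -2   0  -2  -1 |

75

Expand along row 3 (it has 1 zero):
  + (1) · M_31   where M_31 = det([1 -1 3; -4 -3 2; 0 -2 -1]) = 35
  − (-2) · M_32   where M_32 = det([3 -1 3; -4 -3 2; -2 -2 -1]) = 35
  − (1) · M_34   where M_34 = det([3 1 -1; -4 -4 -3; -2 0 -2]) = 30
det = (+1)·(1)·(35) + (-1)·(-2)·(35) + (-1)·(1)·(30) = 75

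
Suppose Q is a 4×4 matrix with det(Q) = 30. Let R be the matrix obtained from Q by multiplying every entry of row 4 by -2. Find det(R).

Scaling one row by -2 multiplies the determinant by -2.
det(R) = (-2)·(30) = -60

-60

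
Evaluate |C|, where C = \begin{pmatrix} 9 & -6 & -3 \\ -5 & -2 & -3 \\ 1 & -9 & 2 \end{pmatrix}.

The determinant is -462.

Expand along column 1:
  + 9 · |-2 -3; -9 2| = 9·(-4 − 27) = -279
  − (-5) · |-6 -3; -9 2| = −(-5)·(-12 − 27) = -195
  + 1 · |-6 -3; -2 -3| = 1·(18 − 6) = 12
Sum: (-279) + (-195) + (12) = -462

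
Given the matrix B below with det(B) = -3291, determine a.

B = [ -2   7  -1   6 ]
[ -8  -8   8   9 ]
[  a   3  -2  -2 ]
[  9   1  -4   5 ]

a = -4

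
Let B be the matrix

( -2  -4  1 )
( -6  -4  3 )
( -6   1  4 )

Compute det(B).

Expand along column 1:
  + (-2) · |-4 3; 1 4| = (-2)·(-16 − 3) = 38
  − (-6) · |-4 1; 1 4| = −(-6)·(-16 − 1) = -102
  + (-6) · |-4 1; -4 3| = (-6)·(-12 − (-4)) = 48
Sum: (38) + (-102) + (48) = -16

-16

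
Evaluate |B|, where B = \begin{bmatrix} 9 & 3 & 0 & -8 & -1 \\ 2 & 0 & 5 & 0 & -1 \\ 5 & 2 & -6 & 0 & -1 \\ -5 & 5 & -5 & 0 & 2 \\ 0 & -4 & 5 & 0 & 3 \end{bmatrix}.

Expand along column 4 (it has 4 zeros):
  − (-8) · M_14   where M_14 = det([2 0 5 -1; 5 2 -6 -1; -5 5 -5 2; 0 -4 5 3]) = 746
det = (-1)·(-8)·(746) = 5968

5968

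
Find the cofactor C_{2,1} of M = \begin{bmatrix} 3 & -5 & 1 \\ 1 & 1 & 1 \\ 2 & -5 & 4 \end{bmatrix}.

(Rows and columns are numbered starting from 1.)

Delete row 2 and column 1; the remaining 2×2 submatrix is [-5 1; -5 4].
Its determinant is (-5)·4 − 1·(-5) = -15.
The cofactor carries sign (−1)^(2+1) = −1, so C_{2,1} = −(-15) = 15.

15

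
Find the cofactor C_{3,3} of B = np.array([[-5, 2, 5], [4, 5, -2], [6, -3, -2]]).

Delete row 3 and column 3; the remaining 2×2 submatrix is [-5 2; 4 5].
Its determinant is (-5)·5 − 2·4 = -33.
The cofactor carries sign (−1)^(3+3) = +1, so C_{3,3} = +(-33) = -33.

The cofactor is -33.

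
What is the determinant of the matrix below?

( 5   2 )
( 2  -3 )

det = 5·(-3) − 2·2 = -15 − 4 = -19

-19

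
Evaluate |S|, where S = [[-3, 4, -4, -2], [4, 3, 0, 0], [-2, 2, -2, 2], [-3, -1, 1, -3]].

Expand along row 2 (it has 2 zeros):
  − (4) · M_21   where M_21 = det([4 -4 -2; 2 -2 2; -1 1 -3]) = 0
  + (3) · M_22   where M_22 = det([-3 -4 -2; -2 -2 2; -3 1 -3]) = 52
det = (-1)·(4)·(0) + (+1)·(3)·(52) = 156

det(S) = 156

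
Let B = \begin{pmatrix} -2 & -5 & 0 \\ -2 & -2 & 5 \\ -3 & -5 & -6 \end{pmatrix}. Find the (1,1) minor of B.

The minor is 37.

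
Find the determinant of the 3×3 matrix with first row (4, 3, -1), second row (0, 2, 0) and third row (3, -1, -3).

The determinant is -18.

Expand along row 2:
  + 2 · |4 -1; 3 -3| = 2·(-12 − (-3)) = -18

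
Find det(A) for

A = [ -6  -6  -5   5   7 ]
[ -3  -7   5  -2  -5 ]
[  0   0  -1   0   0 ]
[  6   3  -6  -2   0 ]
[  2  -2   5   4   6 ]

Expand along row 3 (it has 4 zeros):
  + (-1) · M_33   where M_33 = det([-6 -6 5 7; -3 -7 -2 -5; 6 3 -2 0; 2 -2 4 6]) = -688
det = (+1)·(-1)·(-688) = 688

det(A) = 688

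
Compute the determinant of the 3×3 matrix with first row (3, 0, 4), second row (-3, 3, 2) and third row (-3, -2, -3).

The determinant is 45.

Expand along column 2:
  + 3 · |3 4; -3 -3| = 3·(-9 − (-12)) = 9
  − (-2) · |3 4; -3 2| = −(-2)·(6 − (-12)) = 36
Sum: (9) + (36) = 45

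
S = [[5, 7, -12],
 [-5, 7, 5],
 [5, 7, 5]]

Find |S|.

Expand along row 1:
  + 5 · |7 5; 7 5| = 5·(35 − 35) = 0
  − 7 · |-5 5; 5 5| = −7·(-25 − 25) = 350
  + (-12) · |-5 7; 5 7| = (-12)·(-35 − 35) = 840
Sum: (0) + (350) + (840) = 1190

1190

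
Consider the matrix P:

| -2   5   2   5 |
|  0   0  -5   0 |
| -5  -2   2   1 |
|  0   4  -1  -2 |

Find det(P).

The determinant is -750.

Expand along row 2 (it has 3 zeros):
  − (-5) · M_23   where M_23 = det([-2 5 5; -5 -2 1; 0 4 -2]) = -150
det = (-1)·(-5)·(-150) = -750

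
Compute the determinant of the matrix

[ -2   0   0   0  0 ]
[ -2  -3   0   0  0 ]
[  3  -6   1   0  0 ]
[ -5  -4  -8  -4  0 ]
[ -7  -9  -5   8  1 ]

-24

The matrix is lower triangular, so the determinant is the product of the diagonal entries:
det = (-2) · (-3) · (1) · (-4) · (1) = -24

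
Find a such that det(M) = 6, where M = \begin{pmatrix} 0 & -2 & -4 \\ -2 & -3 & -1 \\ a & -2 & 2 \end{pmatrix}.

a = -3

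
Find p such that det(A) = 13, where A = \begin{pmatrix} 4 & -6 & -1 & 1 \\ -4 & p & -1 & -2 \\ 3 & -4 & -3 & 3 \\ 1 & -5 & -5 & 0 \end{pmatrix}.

p = 4

Expanding along the row containing p, det(A) is linear in p: det(A) = (45)·p + (-167).
Set (45)·p + (-167) = 13  ⇒  (45)·p = 180  ⇒  p = 4.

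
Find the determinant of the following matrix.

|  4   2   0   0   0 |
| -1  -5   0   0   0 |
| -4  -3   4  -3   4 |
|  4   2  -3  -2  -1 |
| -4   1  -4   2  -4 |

The matrix is block lower-triangular with a 2×2 block and a 3×3 block on the diagonal, so its determinant equals the product of the determinants of the diagonal blocks.
det of the 2×2 block = -18
det of the 3×3 block = 8
det = (-18)·(8) = -144

-144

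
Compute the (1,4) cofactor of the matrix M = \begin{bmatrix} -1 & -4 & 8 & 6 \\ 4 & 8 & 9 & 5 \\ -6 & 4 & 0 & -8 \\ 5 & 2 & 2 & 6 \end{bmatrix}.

160

Delete row 1 and column 4; the remaining 3×3 submatrix is [4 8 9; -6 4 0; 5 2 2].
Its determinant is -160.
The cofactor carries sign (−1)^(1+4) = −1, so C_{1,4} = −(-160) = 160.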